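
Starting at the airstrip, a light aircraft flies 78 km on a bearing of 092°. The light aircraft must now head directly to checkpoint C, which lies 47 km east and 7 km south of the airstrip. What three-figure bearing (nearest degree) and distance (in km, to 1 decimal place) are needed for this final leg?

Leg 1 (092°, 78 km): east 78 sin 92° = 77.95, north 78 cos 92° = -2.72
Current position: (77.95, -2.72). Target: (47, -7). Remaining: Δeast = -30.95, Δnorth = -4.28.
Bearing = atan2(-30.95, -4.28) mod 360° = 262.13°; distance = √((-30.95)² + (-4.28)²) = 31.247 km.

262°, 31.2 km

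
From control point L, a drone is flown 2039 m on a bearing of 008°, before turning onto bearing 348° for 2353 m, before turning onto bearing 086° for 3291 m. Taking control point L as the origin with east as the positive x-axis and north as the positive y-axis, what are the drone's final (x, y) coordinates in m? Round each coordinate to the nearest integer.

(3078, 4550)

Leg 1 (008°, 2039 m): east 2039 sin 8° = 283.77, north 2039 cos 8° = 2019.16
Leg 2 (348°, 2353 m): east 2353 sin 348° = -489.22, north 2353 cos 348° = 2301.58
Leg 3 (086°, 3291 m): east 3291 sin 86° = 3282.98, north 3291 cos 86° = 229.57
Summing: 3077.54 m east, 4550.31 m north → (3078, 4550).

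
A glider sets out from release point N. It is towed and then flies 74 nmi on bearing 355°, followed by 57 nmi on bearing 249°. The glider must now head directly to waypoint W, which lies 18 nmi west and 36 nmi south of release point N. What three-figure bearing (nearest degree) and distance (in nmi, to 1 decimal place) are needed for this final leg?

Leg 1 (355°, 74 nmi): east 74 sin 355° = -6.45, north 74 cos 355° = 73.72
Leg 2 (249°, 57 nmi): east 57 sin 249° = -53.21, north 57 cos 249° = -20.43
Current position: (-59.66, 53.29). Target: (-18, -36). Remaining: Δeast = 41.66, Δnorth = -89.29.
Bearing = atan2(41.66, -89.29) mod 360° = 154.99°; distance = √((41.66)² + (-89.29)²) = 98.533 nmi.

155°, 98.5 nmi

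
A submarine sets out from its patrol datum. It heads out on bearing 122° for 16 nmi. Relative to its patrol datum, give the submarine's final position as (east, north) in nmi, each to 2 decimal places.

(13.57, -8.48)

Leg 1 (122°, 16 nmi): east 16 sin 122° = 13.57, north 16 cos 122° = -8.48
Summing: 13.57 nmi east, -8.48 nmi north → (13.57, -8.48).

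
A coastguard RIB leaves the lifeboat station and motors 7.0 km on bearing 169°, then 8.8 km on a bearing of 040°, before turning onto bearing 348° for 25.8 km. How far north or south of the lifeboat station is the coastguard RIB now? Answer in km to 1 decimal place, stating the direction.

Leg 1 (169°, 7.0 km): east 7.0 sin 169° = 1.34, north 7.0 cos 169° = -6.87
Leg 2 (040°, 8.8 km): east 8.8 sin 40° = 5.66, north 8.8 cos 40° = 6.74
Leg 3 (348°, 25.8 km): east 25.8 sin 348° = -5.36, north 25.8 cos 348° = 25.24
Net north component: 25.11 km.

25.1 km north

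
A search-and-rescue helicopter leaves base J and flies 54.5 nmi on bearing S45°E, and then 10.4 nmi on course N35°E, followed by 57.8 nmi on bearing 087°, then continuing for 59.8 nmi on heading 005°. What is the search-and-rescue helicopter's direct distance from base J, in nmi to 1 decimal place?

112.3 nmi

Leg 1 (S45°E, 54.5 nmi): east 54.5 sin 135° = 38.54, north 54.5 cos 135° = -38.54
Leg 2 (N35°E, 10.4 nmi): east 10.4 sin 35° = 5.97, north 10.4 cos 35° = 8.52
Leg 3 (087°, 57.8 nmi): east 57.8 sin 87° = 57.72, north 57.8 cos 87° = 3.03
Leg 4 (005°, 59.8 nmi): east 59.8 sin 5° = 5.21, north 59.8 cos 5° = 59.57
Net: 107.44 east, 32.58 north. Distance = √((107.44)² + (32.58)²) = 112.266 nmi.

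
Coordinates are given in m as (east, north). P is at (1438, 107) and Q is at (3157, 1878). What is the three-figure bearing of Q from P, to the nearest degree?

Δeast = 3157 − 1438 = 1719.00; Δnorth = 1878 − 107 = 1771.00.
Bearing = atan2(Δeast, Δnorth) mod 360° = 44.15° ≈ 044°.

044°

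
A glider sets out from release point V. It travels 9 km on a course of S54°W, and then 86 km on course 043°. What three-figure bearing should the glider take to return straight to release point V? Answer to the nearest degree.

222°

Leg 1 (S54°W, 9 km): east 9 sin 234° = -7.28, north 9 cos 234° = -5.29
Leg 2 (043°, 86 km): east 86 sin 43° = 58.65, north 86 cos 43° = 62.90
Net displacement: 51.37 east, 57.61 north. Direction back to start is (-51.37, -57.61): bearing = atan2(-51.37, -57.61) mod 360° = 221.73° ≈ 222°.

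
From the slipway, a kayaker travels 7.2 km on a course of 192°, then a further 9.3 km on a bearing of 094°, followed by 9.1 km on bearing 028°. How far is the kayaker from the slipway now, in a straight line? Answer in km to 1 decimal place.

Leg 1 (192°, 7.2 km): east 7.2 sin 192° = -1.50, north 7.2 cos 192° = -7.04
Leg 2 (094°, 9.3 km): east 9.3 sin 94° = 9.28, north 9.3 cos 94° = -0.65
Leg 3 (028°, 9.1 km): east 9.1 sin 28° = 4.27, north 9.1 cos 28° = 8.03
Net: 12.05 east, 0.34 north. Distance = √((12.05)² + (0.34)²) = 12.057 km.

12.1 km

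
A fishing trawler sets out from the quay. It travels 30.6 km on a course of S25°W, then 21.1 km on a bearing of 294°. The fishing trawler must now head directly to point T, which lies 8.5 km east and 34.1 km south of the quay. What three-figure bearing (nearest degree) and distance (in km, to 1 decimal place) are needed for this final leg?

Leg 1 (S25°W, 30.6 km): east 30.6 sin 205° = -12.93, north 30.6 cos 205° = -27.73
Leg 2 (294°, 21.1 km): east 21.1 sin 294° = -19.28, north 21.1 cos 294° = 8.58
Current position: (-32.21, -19.15). Target: (8.5, -34.1). Remaining: Δeast = 40.71, Δnorth = -14.95.
Bearing = atan2(40.71, -14.95) mod 360° = 110.16°; distance = √((40.71)² + (-14.95)²) = 43.366 km.

110°, 43.4 km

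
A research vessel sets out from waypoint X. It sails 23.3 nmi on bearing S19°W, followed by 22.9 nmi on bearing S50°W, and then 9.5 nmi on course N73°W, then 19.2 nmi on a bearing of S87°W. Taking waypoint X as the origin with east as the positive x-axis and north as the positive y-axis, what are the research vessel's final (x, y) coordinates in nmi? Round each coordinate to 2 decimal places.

(-53.39, -34.98)

Leg 1 (S19°W, 23.3 nmi): east 23.3 sin 199° = -7.59, north 23.3 cos 199° = -22.03
Leg 2 (S50°W, 22.9 nmi): east 22.9 sin 230° = -17.54, north 22.9 cos 230° = -14.72
Leg 3 (N73°W, 9.5 nmi): east 9.5 sin 287° = -9.08, north 9.5 cos 287° = 2.78
Leg 4 (S87°W, 19.2 nmi): east 19.2 sin 267° = -19.17, north 19.2 cos 267° = -1.00
Summing: -53.39 nmi east, -34.98 nmi north → (-53.39, -34.98).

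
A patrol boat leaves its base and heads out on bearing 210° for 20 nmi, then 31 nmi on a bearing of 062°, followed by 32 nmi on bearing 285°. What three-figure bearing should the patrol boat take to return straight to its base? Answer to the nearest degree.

Leg 1 (210°, 20 nmi): east 20 sin 210° = -10.00, north 20 cos 210° = -17.32
Leg 2 (062°, 31 nmi): east 31 sin 62° = 27.37, north 31 cos 62° = 14.55
Leg 3 (285°, 32 nmi): east 32 sin 285° = -30.91, north 32 cos 285° = 8.28
Net displacement: -13.54 east, 5.52 north. Direction back to start is (13.54, -5.52): bearing = atan2(13.54, -5.52) mod 360° = 112.17° ≈ 112°.

112°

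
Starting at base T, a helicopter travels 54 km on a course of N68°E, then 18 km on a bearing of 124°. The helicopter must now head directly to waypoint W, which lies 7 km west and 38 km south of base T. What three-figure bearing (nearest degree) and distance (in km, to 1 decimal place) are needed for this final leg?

236°, 86.6 km

Leg 1 (N68°E, 54 km): east 54 sin 68° = 50.07, north 54 cos 68° = 20.23
Leg 2 (124°, 18 km): east 18 sin 124° = 14.92, north 18 cos 124° = -10.07
Current position: (64.99, 10.16). Target: (-7, -38). Remaining: Δeast = -71.99, Δnorth = -48.16.
Bearing = atan2(-71.99, -48.16) mod 360° = 236.22°; distance = √((-71.99)² + (-48.16)²) = 86.616 km.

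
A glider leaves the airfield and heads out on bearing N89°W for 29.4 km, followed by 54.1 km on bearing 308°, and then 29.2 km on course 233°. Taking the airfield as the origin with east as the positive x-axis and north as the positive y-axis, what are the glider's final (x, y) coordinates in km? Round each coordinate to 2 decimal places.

Leg 1 (N89°W, 29.4 km): east 29.4 sin 271° = -29.40, north 29.4 cos 271° = 0.51
Leg 2 (308°, 54.1 km): east 54.1 sin 308° = -42.63, north 54.1 cos 308° = 33.31
Leg 3 (233°, 29.2 km): east 29.2 sin 233° = -23.32, north 29.2 cos 233° = -17.57
Summing: -95.35 km east, 16.25 km north → (-95.35, 16.25).

(-95.35, 16.25)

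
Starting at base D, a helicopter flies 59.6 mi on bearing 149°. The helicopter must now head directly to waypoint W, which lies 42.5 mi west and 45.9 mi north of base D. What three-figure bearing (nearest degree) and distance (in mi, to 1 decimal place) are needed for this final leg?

Leg 1 (149°, 59.6 mi): east 59.6 sin 149° = 30.70, north 59.6 cos 149° = -51.09
Current position: (30.70, -51.09). Target: (-42.5, 45.9). Remaining: Δeast = -73.20, Δnorth = 96.99.
Bearing = atan2(-73.20, 96.99) mod 360° = 322.96°; distance = √((-73.20)² + (96.99)²) = 121.508 mi.

323°, 121.5 mi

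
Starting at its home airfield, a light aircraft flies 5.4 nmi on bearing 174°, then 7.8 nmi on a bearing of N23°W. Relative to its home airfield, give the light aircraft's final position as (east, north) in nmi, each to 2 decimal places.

Leg 1 (174°, 5.4 nmi): east 5.4 sin 174° = 0.56, north 5.4 cos 174° = -5.37
Leg 2 (N23°W, 7.8 nmi): east 7.8 sin 337° = -3.05, north 7.8 cos 337° = 7.18
Summing: -2.48 nmi east, 1.81 nmi north → (-2.48, 1.81).

(-2.48, 1.81)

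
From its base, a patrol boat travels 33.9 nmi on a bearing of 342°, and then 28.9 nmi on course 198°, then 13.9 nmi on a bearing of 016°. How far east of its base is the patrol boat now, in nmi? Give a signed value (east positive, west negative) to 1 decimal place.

Leg 1 (342°, 33.9 nmi): east 33.9 sin 342° = -10.48, north 33.9 cos 342° = 32.24
Leg 2 (198°, 28.9 nmi): east 28.9 sin 198° = -8.93, north 28.9 cos 198° = -27.49
Leg 3 (016°, 13.9 nmi): east 13.9 sin 16° = 3.83, north 13.9 cos 16° = 13.36
Net east component: -15.57 nmi.

-15.6 nmi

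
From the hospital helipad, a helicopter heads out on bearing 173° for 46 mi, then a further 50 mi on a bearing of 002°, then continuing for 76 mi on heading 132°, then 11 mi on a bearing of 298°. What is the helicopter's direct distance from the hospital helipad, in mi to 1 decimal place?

68.1 mi

Leg 1 (173°, 46 mi): east 46 sin 173° = 5.61, north 46 cos 173° = -45.66
Leg 2 (002°, 50 mi): east 50 sin 2° = 1.74, north 50 cos 2° = 49.97
Leg 3 (132°, 76 mi): east 76 sin 132° = 56.48, north 76 cos 132° = -50.85
Leg 4 (298°, 11 mi): east 11 sin 298° = -9.71, north 11 cos 298° = 5.16
Net: 54.12 east, -41.38 north. Distance = √((54.12)² + (-41.38)²) = 68.123 mi.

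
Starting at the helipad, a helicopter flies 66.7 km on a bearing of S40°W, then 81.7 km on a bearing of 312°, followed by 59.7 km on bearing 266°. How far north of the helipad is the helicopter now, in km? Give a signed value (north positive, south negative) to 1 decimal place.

Leg 1 (S40°W, 66.7 km): east 66.7 sin 220° = -42.87, north 66.7 cos 220° = -51.10
Leg 2 (312°, 81.7 km): east 81.7 sin 312° = -60.71, north 81.7 cos 312° = 54.67
Leg 3 (266°, 59.7 km): east 59.7 sin 266° = -59.55, north 59.7 cos 266° = -4.16
Net north component: -0.59 km.

-0.6 km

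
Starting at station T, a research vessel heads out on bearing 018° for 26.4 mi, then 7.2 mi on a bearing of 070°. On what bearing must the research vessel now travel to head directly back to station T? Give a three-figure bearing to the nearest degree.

Leg 1 (018°, 26.4 mi): east 26.4 sin 18° = 8.16, north 26.4 cos 18° = 25.11
Leg 2 (070°, 7.2 mi): east 7.2 sin 70° = 6.77, north 7.2 cos 70° = 2.46
Net displacement: 14.92 east, 27.57 north. Direction back to start is (-14.92, -27.57): bearing = atan2(-14.92, -27.57) mod 360° = 208.43° ≈ 208°.

208°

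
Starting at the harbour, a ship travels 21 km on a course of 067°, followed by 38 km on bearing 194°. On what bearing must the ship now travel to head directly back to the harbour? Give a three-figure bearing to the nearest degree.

Leg 1 (067°, 21 km): east 21 sin 67° = 19.33, north 21 cos 67° = 8.21
Leg 2 (194°, 38 km): east 38 sin 194° = -9.19, north 38 cos 194° = -36.87
Net displacement: 10.14 east, -28.67 north. Direction back to start is (-10.14, 28.67): bearing = atan2(-10.14, 28.67) mod 360° = 340.52° ≈ 341°.

341°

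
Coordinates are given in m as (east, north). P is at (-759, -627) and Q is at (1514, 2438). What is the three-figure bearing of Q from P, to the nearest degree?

037°

Δeast = 1514 − -759 = 2273.00; Δnorth = 2438 − -627 = 3065.00.
Bearing = atan2(Δeast, Δnorth) mod 360° = 36.56° ≈ 037°.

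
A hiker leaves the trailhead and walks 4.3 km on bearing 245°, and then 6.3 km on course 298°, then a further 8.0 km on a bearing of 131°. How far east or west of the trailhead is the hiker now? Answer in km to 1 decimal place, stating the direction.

Leg 1 (245°, 4.3 km): east 4.3 sin 245° = -3.90, north 4.3 cos 245° = -1.82
Leg 2 (298°, 6.3 km): east 6.3 sin 298° = -5.56, north 6.3 cos 298° = 2.96
Leg 3 (131°, 8.0 km): east 8.0 sin 131° = 6.04, north 8.0 cos 131° = -5.25
Net east component: -3.42 km.

3.4 km west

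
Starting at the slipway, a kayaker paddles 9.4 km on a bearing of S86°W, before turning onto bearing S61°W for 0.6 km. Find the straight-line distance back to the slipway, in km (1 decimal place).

9.9 km

Leg 1 (S86°W, 9.4 km): east 9.4 sin 266° = -9.38, north 9.4 cos 266° = -0.66
Leg 2 (S61°W, 0.6 km): east 0.6 sin 241° = -0.52, north 0.6 cos 241° = -0.29
Net: -9.90 east, -0.95 north. Distance = √((-9.90)² + (-0.95)²) = 9.947 km.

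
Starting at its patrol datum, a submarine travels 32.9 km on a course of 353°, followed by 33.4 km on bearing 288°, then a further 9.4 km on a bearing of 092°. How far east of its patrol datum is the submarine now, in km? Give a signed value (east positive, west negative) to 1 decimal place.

Leg 1 (353°, 32.9 km): east 32.9 sin 353° = -4.01, north 32.9 cos 353° = 32.65
Leg 2 (288°, 33.4 km): east 33.4 sin 288° = -31.77, north 33.4 cos 288° = 10.32
Leg 3 (092°, 9.4 km): east 9.4 sin 92° = 9.39, north 9.4 cos 92° = -0.33
Net east component: -26.38 km.

-26.4 km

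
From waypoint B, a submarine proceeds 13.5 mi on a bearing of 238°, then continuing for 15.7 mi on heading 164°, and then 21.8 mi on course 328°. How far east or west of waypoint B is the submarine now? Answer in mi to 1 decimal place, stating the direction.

18.7 mi west

Leg 1 (238°, 13.5 mi): east 13.5 sin 238° = -11.45, north 13.5 cos 238° = -7.15
Leg 2 (164°, 15.7 mi): east 15.7 sin 164° = 4.33, north 15.7 cos 164° = -15.09
Leg 3 (328°, 21.8 mi): east 21.8 sin 328° = -11.55, north 21.8 cos 328° = 18.49
Net east component: -18.67 mi.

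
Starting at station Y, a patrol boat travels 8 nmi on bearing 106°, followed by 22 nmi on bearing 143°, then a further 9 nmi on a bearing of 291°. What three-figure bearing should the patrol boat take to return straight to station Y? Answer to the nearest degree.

Leg 1 (106°, 8 nmi): east 8 sin 106° = 7.69, north 8 cos 106° = -2.21
Leg 2 (143°, 22 nmi): east 22 sin 143° = 13.24, north 22 cos 143° = -17.57
Leg 3 (291°, 9 nmi): east 9 sin 291° = -8.40, north 9 cos 291° = 3.23
Net displacement: 12.53 east, -16.55 north. Direction back to start is (-12.53, 16.55): bearing = atan2(-12.53, 16.55) mod 360° = 322.88° ≈ 323°.

323°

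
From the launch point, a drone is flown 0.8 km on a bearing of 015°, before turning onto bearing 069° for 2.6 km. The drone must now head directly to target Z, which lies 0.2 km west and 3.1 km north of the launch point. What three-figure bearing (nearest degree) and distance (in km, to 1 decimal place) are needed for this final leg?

Leg 1 (015°, 0.8 km): east 0.8 sin 15° = 0.21, north 0.8 cos 15° = 0.77
Leg 2 (069°, 2.6 km): east 2.6 sin 69° = 2.43, north 2.6 cos 69° = 0.93
Current position: (2.63, 1.70). Target: (-0.2, 3.1). Remaining: Δeast = -2.83, Δnorth = 1.40.
Bearing = atan2(-2.83, 1.40) mod 360° = 296.21°; distance = √((-2.83)² + (1.40)²) = 3.159 km.

296°, 3.2 km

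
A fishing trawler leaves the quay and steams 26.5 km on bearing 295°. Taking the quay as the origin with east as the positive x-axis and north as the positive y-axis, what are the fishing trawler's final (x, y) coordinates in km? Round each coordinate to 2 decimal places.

Leg 1 (295°, 26.5 km): east 26.5 sin 295° = -24.02, north 26.5 cos 295° = 11.20
Summing: -24.02 km east, 11.20 km north → (-24.02, 11.20).

(-24.02, 11.20)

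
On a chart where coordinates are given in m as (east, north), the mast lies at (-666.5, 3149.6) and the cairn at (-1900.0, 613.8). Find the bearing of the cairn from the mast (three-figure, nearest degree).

Δeast = -1900.0 − -666.5 = -1233.50; Δnorth = 613.8 − 3149.6 = -2535.80.
Bearing = atan2(Δeast, Δnorth) mod 360° = 205.94° ≈ 206°.

206°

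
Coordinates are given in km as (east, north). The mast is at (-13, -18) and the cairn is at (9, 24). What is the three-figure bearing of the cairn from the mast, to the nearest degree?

028°

Δeast = 9 − -13 = 22.00; Δnorth = 24 − -18 = 42.00.
Bearing = atan2(Δeast, Δnorth) mod 360° = 27.65° ≈ 028°.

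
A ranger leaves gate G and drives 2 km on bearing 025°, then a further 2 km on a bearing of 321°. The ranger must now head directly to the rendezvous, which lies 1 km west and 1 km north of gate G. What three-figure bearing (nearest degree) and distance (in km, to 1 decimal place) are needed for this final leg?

Leg 1 (025°, 2 km): east 2 sin 25° = 0.85, north 2 cos 25° = 1.81
Leg 2 (321°, 2 km): east 2 sin 321° = -1.26, north 2 cos 321° = 1.55
Current position: (-0.41, 3.37). Target: (-1, 1). Remaining: Δeast = -0.59, Δnorth = -2.37.
Bearing = atan2(-0.59, -2.37) mod 360° = 193.92°; distance = √((-0.59)² + (-2.37)²) = 2.439 km.

194°, 2.4 km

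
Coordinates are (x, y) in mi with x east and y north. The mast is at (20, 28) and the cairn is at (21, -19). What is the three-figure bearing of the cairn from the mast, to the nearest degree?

179°

Δeast = 21 − 20 = 1.00; Δnorth = -19 − 28 = -47.00.
Bearing = atan2(Δeast, Δnorth) mod 360° = 178.78° ≈ 179°.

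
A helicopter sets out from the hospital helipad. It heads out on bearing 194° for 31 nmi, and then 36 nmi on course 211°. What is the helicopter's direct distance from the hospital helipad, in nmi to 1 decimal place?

66.3 nmi

Leg 1 (194°, 31 nmi): east 31 sin 194° = -7.50, north 31 cos 194° = -30.08
Leg 2 (211°, 36 nmi): east 36 sin 211° = -18.54, north 36 cos 211° = -30.86
Net: -26.04 east, -60.94 north. Distance = √((-26.04)² + (-60.94)²) = 66.268 nmi.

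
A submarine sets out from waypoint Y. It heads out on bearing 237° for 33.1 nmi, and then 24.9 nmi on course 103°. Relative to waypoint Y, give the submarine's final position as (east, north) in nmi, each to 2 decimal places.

Leg 1 (237°, 33.1 nmi): east 33.1 sin 237° = -27.76, north 33.1 cos 237° = -18.03
Leg 2 (103°, 24.9 nmi): east 24.9 sin 103° = 24.26, north 24.9 cos 103° = -5.60
Summing: -3.50 nmi east, -23.63 nmi north → (-3.50, -23.63).

(-3.50, -23.63)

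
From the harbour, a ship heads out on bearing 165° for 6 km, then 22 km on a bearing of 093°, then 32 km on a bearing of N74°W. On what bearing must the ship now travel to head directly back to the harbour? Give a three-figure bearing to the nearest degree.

Leg 1 (165°, 6 km): east 6 sin 165° = 1.55, north 6 cos 165° = -5.80
Leg 2 (093°, 22 km): east 22 sin 93° = 21.97, north 22 cos 93° = -1.15
Leg 3 (N74°W, 32 km): east 32 sin 286° = -30.76, north 32 cos 286° = 8.82
Net displacement: -7.24 east, 1.87 north. Direction back to start is (7.24, -1.87): bearing = atan2(7.24, -1.87) mod 360° = 104.51° ≈ 105°.

105°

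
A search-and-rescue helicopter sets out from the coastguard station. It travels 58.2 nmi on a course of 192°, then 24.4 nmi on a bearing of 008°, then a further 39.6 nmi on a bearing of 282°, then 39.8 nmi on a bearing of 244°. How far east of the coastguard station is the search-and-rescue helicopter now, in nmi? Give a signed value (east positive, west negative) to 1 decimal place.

-83.2 nmi

Leg 1 (192°, 58.2 nmi): east 58.2 sin 192° = -12.10, north 58.2 cos 192° = -56.93
Leg 2 (008°, 24.4 nmi): east 24.4 sin 8° = 3.40, north 24.4 cos 8° = 24.16
Leg 3 (282°, 39.6 nmi): east 39.6 sin 282° = -38.73, north 39.6 cos 282° = 8.23
Leg 4 (244°, 39.8 nmi): east 39.8 sin 244° = -35.77, north 39.8 cos 244° = -17.45
Net east component: -83.21 nmi.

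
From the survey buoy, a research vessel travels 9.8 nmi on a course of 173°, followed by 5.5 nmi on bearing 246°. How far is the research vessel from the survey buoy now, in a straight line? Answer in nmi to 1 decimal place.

12.6 nmi

Leg 1 (173°, 9.8 nmi): east 9.8 sin 173° = 1.19, north 9.8 cos 173° = -9.73
Leg 2 (246°, 5.5 nmi): east 5.5 sin 246° = -5.02, north 5.5 cos 246° = -2.24
Net: -3.83 east, -11.96 north. Distance = √((-3.83)² + (-11.96)²) = 12.562 nmi.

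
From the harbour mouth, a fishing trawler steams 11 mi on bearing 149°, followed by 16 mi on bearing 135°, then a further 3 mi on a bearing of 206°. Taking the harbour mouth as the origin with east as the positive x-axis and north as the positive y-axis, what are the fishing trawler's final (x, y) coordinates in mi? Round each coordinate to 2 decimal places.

Leg 1 (149°, 11 mi): east 11 sin 149° = 5.67, north 11 cos 149° = -9.43
Leg 2 (135°, 16 mi): east 16 sin 135° = 11.31, north 16 cos 135° = -11.31
Leg 3 (206°, 3 mi): east 3 sin 206° = -1.32, north 3 cos 206° = -2.70
Summing: 15.66 mi east, -23.44 mi north → (15.66, -23.44).

(15.66, -23.44)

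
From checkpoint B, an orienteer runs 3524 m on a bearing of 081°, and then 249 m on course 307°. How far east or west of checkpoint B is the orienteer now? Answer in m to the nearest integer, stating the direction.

3282 m east

Leg 1 (081°, 3524 m): east 3524 sin 81° = 3480.61, north 3524 cos 81° = 551.28
Leg 2 (307°, 249 m): east 249 sin 307° = -198.86, north 249 cos 307° = 149.85
Net east component: 3281.75 m.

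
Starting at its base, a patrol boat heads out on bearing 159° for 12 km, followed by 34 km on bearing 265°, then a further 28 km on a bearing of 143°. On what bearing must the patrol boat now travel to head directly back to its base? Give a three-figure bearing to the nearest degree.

019°

Leg 1 (159°, 12 km): east 12 sin 159° = 4.30, north 12 cos 159° = -11.20
Leg 2 (265°, 34 km): east 34 sin 265° = -33.87, north 34 cos 265° = -2.96
Leg 3 (143°, 28 km): east 28 sin 143° = 16.85, north 28 cos 143° = -22.36
Net displacement: -12.72 east, -36.53 north. Direction back to start is (12.72, 36.53): bearing = atan2(12.72, 36.53) mod 360° = 19.20° ≈ 019°.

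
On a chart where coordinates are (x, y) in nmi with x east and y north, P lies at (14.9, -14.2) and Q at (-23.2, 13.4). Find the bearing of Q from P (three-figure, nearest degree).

Δeast = -23.2 − 14.9 = -38.10; Δnorth = 13.4 − -14.2 = 27.60.
Bearing = atan2(Δeast, Δnorth) mod 360° = 305.92° ≈ 306°.

306°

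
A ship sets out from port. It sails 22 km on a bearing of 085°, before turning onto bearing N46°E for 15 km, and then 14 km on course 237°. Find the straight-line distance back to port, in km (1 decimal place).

21.5 km

Leg 1 (085°, 22 km): east 22 sin 85° = 21.92, north 22 cos 85° = 1.92
Leg 2 (N46°E, 15 km): east 15 sin 46° = 10.79, north 15 cos 46° = 10.42
Leg 3 (237°, 14 km): east 14 sin 237° = -11.74, north 14 cos 237° = -7.62
Net: 20.96 east, 4.71 north. Distance = √((20.96)² + (4.71)²) = 21.488 km.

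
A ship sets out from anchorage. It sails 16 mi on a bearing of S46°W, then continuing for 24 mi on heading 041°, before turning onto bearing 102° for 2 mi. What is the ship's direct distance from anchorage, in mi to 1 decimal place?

9.0 mi

Leg 1 (S46°W, 16 mi): east 16 sin 226° = -11.51, north 16 cos 226° = -11.11
Leg 2 (041°, 24 mi): east 24 sin 41° = 15.75, north 24 cos 41° = 18.11
Leg 3 (102°, 2 mi): east 2 sin 102° = 1.96, north 2 cos 102° = -0.42
Net: 6.19 east, 6.58 north. Distance = √((6.19)² + (6.58)²) = 9.037 mi.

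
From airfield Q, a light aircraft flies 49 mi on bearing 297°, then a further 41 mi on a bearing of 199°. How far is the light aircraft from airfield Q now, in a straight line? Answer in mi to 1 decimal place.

Leg 1 (297°, 49 mi): east 49 sin 297° = -43.66, north 49 cos 297° = 22.25
Leg 2 (199°, 41 mi): east 41 sin 199° = -13.35, north 41 cos 199° = -38.77
Net: -57.01 east, -16.52 north. Distance = √((-57.01)² + (-16.52)²) = 59.353 mi.

59.4 mi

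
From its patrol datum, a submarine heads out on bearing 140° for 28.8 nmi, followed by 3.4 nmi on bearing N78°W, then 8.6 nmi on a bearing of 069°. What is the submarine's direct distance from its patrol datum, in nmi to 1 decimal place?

Leg 1 (140°, 28.8 nmi): east 28.8 sin 140° = 18.51, north 28.8 cos 140° = -22.06
Leg 2 (N78°W, 3.4 nmi): east 3.4 sin 282° = -3.33, north 3.4 cos 282° = 0.71
Leg 3 (069°, 8.6 nmi): east 8.6 sin 69° = 8.03, north 8.6 cos 69° = 3.08
Net: 23.22 east, -18.27 north. Distance = √((23.22)² + (-18.27)²) = 29.544 nmi.

29.5 nmi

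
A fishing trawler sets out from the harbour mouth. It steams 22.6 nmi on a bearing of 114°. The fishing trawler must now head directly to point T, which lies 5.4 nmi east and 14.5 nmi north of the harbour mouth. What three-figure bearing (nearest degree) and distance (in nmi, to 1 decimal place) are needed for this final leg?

327°, 28.2 nmi

Leg 1 (114°, 22.6 nmi): east 22.6 sin 114° = 20.65, north 22.6 cos 114° = -9.19
Current position: (20.65, -9.19). Target: (5.4, 14.5). Remaining: Δeast = -15.25, Δnorth = 23.69.
Bearing = atan2(-15.25, 23.69) mod 360° = 327.24°; distance = √((-15.25)² + (23.69)²) = 28.174 nmi.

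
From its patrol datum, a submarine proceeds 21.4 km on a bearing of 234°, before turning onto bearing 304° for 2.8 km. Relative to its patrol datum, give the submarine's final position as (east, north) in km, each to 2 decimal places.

Leg 1 (234°, 21.4 km): east 21.4 sin 234° = -17.31, north 21.4 cos 234° = -12.58
Leg 2 (304°, 2.8 km): east 2.8 sin 304° = -2.32, north 2.8 cos 304° = 1.57
Summing: -19.63 km east, -11.01 km north → (-19.63, -11.01).

(-19.63, -11.01)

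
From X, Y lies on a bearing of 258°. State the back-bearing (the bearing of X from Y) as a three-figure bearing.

Back-bearing = 258° − 180° = 078°.

078°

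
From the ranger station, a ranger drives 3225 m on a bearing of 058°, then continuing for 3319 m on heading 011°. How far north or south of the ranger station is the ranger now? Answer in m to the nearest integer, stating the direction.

4967 m north

Leg 1 (058°, 3225 m): east 3225 sin 58° = 2734.96, north 3225 cos 58° = 1708.99
Leg 2 (011°, 3319 m): east 3319 sin 11° = 633.30, north 3319 cos 11° = 3258.02
Net north component: 4967.01 m.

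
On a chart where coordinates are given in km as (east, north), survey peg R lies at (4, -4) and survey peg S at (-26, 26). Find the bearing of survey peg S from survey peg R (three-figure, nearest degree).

315°

Δeast = -26 − 4 = -30.00; Δnorth = 26 − -4 = 30.00.
Bearing = atan2(Δeast, Δnorth) mod 360° = 315.00° ≈ 315°.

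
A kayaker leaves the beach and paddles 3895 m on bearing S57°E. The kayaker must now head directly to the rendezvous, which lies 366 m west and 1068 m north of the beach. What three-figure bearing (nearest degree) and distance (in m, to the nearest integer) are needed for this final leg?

Leg 1 (S57°E, 3895 m): east 3895 sin 123° = 3266.62, north 3895 cos 123° = -2121.37
Current position: (3266.62, -2121.37). Target: (-366, 1068). Remaining: Δeast = -3632.62, Δnorth = 3189.37.
Bearing = atan2(-3632.62, 3189.37) mod 360° = 311.28°; distance = √((-3632.62)² + (3189.37)²) = 4834.048 m.

311°, 4834 m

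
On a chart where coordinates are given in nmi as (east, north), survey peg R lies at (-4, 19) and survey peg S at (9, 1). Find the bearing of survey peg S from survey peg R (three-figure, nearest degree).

Δeast = 9 − -4 = 13.00; Δnorth = 1 − 19 = -18.00.
Bearing = atan2(Δeast, Δnorth) mod 360° = 144.16° ≈ 144°.

144°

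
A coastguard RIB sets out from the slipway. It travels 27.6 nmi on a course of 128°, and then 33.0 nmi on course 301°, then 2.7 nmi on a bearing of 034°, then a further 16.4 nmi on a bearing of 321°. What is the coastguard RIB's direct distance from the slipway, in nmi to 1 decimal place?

Leg 1 (128°, 27.6 nmi): east 27.6 sin 128° = 21.75, north 27.6 cos 128° = -16.99
Leg 2 (301°, 33.0 nmi): east 33.0 sin 301° = -28.29, north 33.0 cos 301° = 17.00
Leg 3 (034°, 2.7 nmi): east 2.7 sin 34° = 1.51, north 2.7 cos 34° = 2.24
Leg 4 (321°, 16.4 nmi): east 16.4 sin 321° = -10.32, north 16.4 cos 321° = 12.75
Net: -15.35 east, 14.99 north. Distance = √((-15.35)² + (14.99)²) = 21.452 nmi.

21.5 nmi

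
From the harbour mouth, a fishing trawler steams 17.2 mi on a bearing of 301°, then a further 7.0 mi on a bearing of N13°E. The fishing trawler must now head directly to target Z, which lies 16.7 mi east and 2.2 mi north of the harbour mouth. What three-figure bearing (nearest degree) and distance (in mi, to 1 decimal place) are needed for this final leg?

Leg 1 (301°, 17.2 mi): east 17.2 sin 301° = -14.74, north 17.2 cos 301° = 8.86
Leg 2 (N13°E, 7.0 mi): east 7.0 sin 13° = 1.57, north 7.0 cos 13° = 6.82
Current position: (-13.17, 15.68). Target: (16.7, 2.2). Remaining: Δeast = 29.87, Δnorth = -13.48.
Bearing = atan2(29.87, -13.48) mod 360° = 114.29°; distance = √((29.87)² + (-13.48)²) = 32.769 mi.

114°, 32.8 mi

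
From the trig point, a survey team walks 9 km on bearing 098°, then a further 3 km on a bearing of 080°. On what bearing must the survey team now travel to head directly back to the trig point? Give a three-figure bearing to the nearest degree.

Leg 1 (098°, 9 km): east 9 sin 98° = 8.91, north 9 cos 98° = -1.25
Leg 2 (080°, 3 km): east 3 sin 80° = 2.95, north 3 cos 80° = 0.52
Net displacement: 11.87 east, -0.73 north. Direction back to start is (-11.87, 0.73): bearing = atan2(-11.87, 0.73) mod 360° = 273.53° ≈ 274°.

274°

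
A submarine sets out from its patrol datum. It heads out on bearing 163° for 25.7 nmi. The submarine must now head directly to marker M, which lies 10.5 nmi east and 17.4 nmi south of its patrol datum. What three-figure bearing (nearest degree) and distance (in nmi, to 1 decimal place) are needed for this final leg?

023°, 7.8 nmi

Leg 1 (163°, 25.7 nmi): east 25.7 sin 163° = 7.51, north 25.7 cos 163° = -24.58
Current position: (7.51, -24.58). Target: (10.5, -17.4). Remaining: Δeast = 2.99, Δnorth = 7.18.
Bearing = atan2(2.99, 7.18) mod 360° = 22.59°; distance = √((2.99)² + (7.18)²) = 7.773 nmi.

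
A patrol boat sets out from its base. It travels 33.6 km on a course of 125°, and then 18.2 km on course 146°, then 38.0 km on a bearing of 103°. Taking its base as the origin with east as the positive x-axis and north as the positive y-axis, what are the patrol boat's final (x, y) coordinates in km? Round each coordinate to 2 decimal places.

Leg 1 (125°, 33.6 km): east 33.6 sin 125° = 27.52, north 33.6 cos 125° = -19.27
Leg 2 (146°, 18.2 km): east 18.2 sin 146° = 10.18, north 18.2 cos 146° = -15.09
Leg 3 (103°, 38.0 km): east 38.0 sin 103° = 37.03, north 38.0 cos 103° = -8.55
Summing: 74.73 km east, -42.91 km north → (74.73, -42.91).

(74.73, -42.91)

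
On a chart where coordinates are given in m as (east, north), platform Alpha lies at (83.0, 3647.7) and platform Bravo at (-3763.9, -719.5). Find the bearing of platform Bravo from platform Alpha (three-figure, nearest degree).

221°

Δeast = -3763.9 − 83.0 = -3846.90; Δnorth = -719.5 − 3647.7 = -4367.20.
Bearing = atan2(Δeast, Δnorth) mod 360° = 221.38° ≈ 221°.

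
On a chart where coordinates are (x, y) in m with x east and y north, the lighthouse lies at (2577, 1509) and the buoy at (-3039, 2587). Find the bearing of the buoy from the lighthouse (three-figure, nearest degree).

281°

Δeast = -3039 − 2577 = -5616.00; Δnorth = 2587 − 1509 = 1078.00.
Bearing = atan2(Δeast, Δnorth) mod 360° = 280.87° ≈ 281°.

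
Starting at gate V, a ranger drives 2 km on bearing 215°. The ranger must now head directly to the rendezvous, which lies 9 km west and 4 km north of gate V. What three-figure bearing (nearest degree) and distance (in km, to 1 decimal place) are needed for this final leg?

306°, 9.7 km

Leg 1 (215°, 2 km): east 2 sin 215° = -1.15, north 2 cos 215° = -1.64
Current position: (-1.15, -1.64). Target: (-9, 4). Remaining: Δeast = -7.85, Δnorth = 5.64.
Bearing = atan2(-7.85, 5.64) mod 360° = 305.68°; distance = √((-7.85)² + (5.64)²) = 9.667 km.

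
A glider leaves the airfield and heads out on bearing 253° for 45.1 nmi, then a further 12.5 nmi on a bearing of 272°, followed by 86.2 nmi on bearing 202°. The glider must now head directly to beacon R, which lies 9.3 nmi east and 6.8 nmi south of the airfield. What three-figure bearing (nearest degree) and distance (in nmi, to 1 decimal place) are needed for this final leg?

049°, 129.7 nmi

Leg 1 (253°, 45.1 nmi): east 45.1 sin 253° = -43.13, north 45.1 cos 253° = -13.19
Leg 2 (272°, 12.5 nmi): east 12.5 sin 272° = -12.49, north 12.5 cos 272° = 0.44
Leg 3 (202°, 86.2 nmi): east 86.2 sin 202° = -32.29, north 86.2 cos 202° = -79.92
Current position: (-87.91, -92.67). Target: (9.3, -6.8). Remaining: Δeast = 97.21, Δnorth = 85.87.
Bearing = atan2(97.21, 85.87) mod 360° = 48.54°; distance = √((97.21)² + (85.87)²) = 129.709 nmi.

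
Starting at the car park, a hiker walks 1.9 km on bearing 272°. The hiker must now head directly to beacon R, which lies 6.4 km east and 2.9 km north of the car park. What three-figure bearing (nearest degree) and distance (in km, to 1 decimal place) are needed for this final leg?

071°, 8.8 km

Leg 1 (272°, 1.9 km): east 1.9 sin 272° = -1.90, north 1.9 cos 272° = 0.07
Current position: (-1.90, 0.07). Target: (6.4, 2.9). Remaining: Δeast = 8.30, Δnorth = 2.83.
Bearing = atan2(8.30, 2.83) mod 360° = 71.15°; distance = √((8.30)² + (2.83)²) = 8.769 km.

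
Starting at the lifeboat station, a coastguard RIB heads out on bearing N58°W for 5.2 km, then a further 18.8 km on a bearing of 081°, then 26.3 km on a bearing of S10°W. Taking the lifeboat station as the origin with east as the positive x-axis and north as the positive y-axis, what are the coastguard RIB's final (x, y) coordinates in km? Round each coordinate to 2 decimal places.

(9.59, -20.20)

Leg 1 (N58°W, 5.2 km): east 5.2 sin 302° = -4.41, north 5.2 cos 302° = 2.76
Leg 2 (081°, 18.8 km): east 18.8 sin 81° = 18.57, north 18.8 cos 81° = 2.94
Leg 3 (S10°W, 26.3 km): east 26.3 sin 190° = -4.57, north 26.3 cos 190° = -25.90
Summing: 9.59 km east, -20.20 km north → (9.59, -20.20).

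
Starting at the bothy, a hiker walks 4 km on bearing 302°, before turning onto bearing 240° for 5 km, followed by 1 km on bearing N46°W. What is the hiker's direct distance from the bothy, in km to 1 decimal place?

8.4 km

Leg 1 (302°, 4 km): east 4 sin 302° = -3.39, north 4 cos 302° = 2.12
Leg 2 (240°, 5 km): east 5 sin 240° = -4.33, north 5 cos 240° = -2.50
Leg 3 (N46°W, 1 km): east 1 sin 314° = -0.72, north 1 cos 314° = 0.69
Net: -8.44 east, 0.31 north. Distance = √((-8.44)² + (0.31)²) = 8.448 km.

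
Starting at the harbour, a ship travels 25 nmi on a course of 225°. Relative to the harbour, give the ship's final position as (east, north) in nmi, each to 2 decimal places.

(-17.68, -17.68)

Leg 1 (225°, 25 nmi): east 25 sin 225° = -17.68, north 25 cos 225° = -17.68
Summing: -17.68 nmi east, -17.68 nmi north → (-17.68, -17.68).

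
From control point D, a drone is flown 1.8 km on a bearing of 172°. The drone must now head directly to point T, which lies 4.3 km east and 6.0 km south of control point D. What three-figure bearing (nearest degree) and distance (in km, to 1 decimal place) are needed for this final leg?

Leg 1 (172°, 1.8 km): east 1.8 sin 172° = 0.25, north 1.8 cos 172° = -1.78
Current position: (0.25, -1.78). Target: (4.3, -6.0). Remaining: Δeast = 4.05, Δnorth = -4.22.
Bearing = atan2(4.05, -4.22) mod 360° = 136.16°; distance = √((4.05)² + (-4.22)²) = 5.847 km.

136°, 5.8 km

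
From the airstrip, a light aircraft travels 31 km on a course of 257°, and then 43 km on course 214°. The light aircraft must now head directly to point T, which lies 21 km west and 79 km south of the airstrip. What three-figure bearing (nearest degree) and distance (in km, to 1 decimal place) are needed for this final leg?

Leg 1 (257°, 31 km): east 31 sin 257° = -30.21, north 31 cos 257° = -6.97
Leg 2 (214°, 43 km): east 43 sin 214° = -24.05, north 43 cos 214° = -35.65
Current position: (-54.25, -42.62). Target: (-21, -79). Remaining: Δeast = 33.25, Δnorth = -36.38.
Bearing = atan2(33.25, -36.38) mod 360° = 137.57°; distance = √((33.25)² + (-36.38)²) = 49.285 km.

138°, 49.3 km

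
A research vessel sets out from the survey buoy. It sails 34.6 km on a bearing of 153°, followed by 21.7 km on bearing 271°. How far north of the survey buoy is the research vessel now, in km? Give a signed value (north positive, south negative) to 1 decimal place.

Leg 1 (153°, 34.6 km): east 34.6 sin 153° = 15.71, north 34.6 cos 153° = -30.83
Leg 2 (271°, 21.7 km): east 21.7 sin 271° = -21.70, north 21.7 cos 271° = 0.38
Net north component: -30.45 km.

-30.5 km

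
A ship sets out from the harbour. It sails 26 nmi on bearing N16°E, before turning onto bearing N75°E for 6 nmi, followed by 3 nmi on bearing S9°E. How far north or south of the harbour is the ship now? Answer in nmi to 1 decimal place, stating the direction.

23.6 nmi north

Leg 1 (N16°E, 26 nmi): east 26 sin 16° = 7.17, north 26 cos 16° = 24.99
Leg 2 (N75°E, 6 nmi): east 6 sin 75° = 5.80, north 6 cos 75° = 1.55
Leg 3 (S9°E, 3 nmi): east 3 sin 171° = 0.47, north 3 cos 171° = -2.96
Net north component: 23.58 nmi.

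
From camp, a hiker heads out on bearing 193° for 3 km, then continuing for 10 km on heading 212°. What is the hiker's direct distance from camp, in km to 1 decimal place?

Leg 1 (193°, 3 km): east 3 sin 193° = -0.67, north 3 cos 193° = -2.92
Leg 2 (212°, 10 km): east 10 sin 212° = -5.30, north 10 cos 212° = -8.48
Net: -5.97 east, -11.40 north. Distance = √((-5.97)² + (-11.40)²) = 12.874 km.

12.9 km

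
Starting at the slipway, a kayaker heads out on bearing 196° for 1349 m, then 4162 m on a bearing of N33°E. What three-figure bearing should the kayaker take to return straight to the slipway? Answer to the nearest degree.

221°

Leg 1 (196°, 1349 m): east 1349 sin 196° = -371.83, north 1349 cos 196° = -1296.74
Leg 2 (N33°E, 4162 m): east 4162 sin 33° = 2266.79, north 4162 cos 33° = 3490.55
Net displacement: 1894.95 east, 2193.80 north. Direction back to start is (-1894.95, -2193.80): bearing = atan2(-1894.95, -2193.80) mod 360° = 220.82° ≈ 221°.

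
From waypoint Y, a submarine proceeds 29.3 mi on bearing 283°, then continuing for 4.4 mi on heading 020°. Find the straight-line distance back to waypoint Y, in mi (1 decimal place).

Leg 1 (283°, 29.3 mi): east 29.3 sin 283° = -28.55, north 29.3 cos 283° = 6.59
Leg 2 (020°, 4.4 mi): east 4.4 sin 20° = 1.50, north 4.4 cos 20° = 4.13
Net: -27.04 east, 10.73 north. Distance = √((-27.04)² + (10.73)²) = 29.093 mi.

29.1 mi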